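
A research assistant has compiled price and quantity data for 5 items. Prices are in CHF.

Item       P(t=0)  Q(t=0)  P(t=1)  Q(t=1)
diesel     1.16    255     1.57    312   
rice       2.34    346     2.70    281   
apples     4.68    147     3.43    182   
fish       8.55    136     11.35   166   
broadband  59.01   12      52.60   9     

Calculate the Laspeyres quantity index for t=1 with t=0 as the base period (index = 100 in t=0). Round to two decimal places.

Laspeyres quantity index uses base-period prices as weights.
ΣP(t=0)·Q(t=1) = 1.16×312 + 2.34×281 + 4.68×182 + 8.55×166 + 59.01×9 = 361.92 + 657.54 + 851.76 + 1419.3 + 531.09 = 3821.61
ΣP(t=0)·Q(t=0) = 1.16×255 + 2.34×346 + 4.68×147 + 8.55×136 + 59.01×12 = 295.8 + 809.64 + 687.96 + 1162.8 + 708.12 = 3664.32
Index = 3821.61 / 3664.32 × 100 = 104.2925

104.29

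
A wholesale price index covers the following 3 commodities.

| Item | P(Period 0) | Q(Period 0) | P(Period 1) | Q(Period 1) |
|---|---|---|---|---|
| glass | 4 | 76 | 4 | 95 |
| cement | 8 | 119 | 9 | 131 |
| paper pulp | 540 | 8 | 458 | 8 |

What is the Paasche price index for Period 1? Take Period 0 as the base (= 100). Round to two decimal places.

90.87

Paasche price index uses current-period quantities as weights.
ΣP(Period 1)·Q(Period 1) = 4×95 + 9×131 + 458×8 = 380 + 1179 + 3664 = 5223
ΣP(Period 0)·Q(Period 1) = 4×95 + 8×131 + 540×8 = 380 + 1048 + 4320 = 5748
Index = 5223 / 5748 × 100 = 90.8664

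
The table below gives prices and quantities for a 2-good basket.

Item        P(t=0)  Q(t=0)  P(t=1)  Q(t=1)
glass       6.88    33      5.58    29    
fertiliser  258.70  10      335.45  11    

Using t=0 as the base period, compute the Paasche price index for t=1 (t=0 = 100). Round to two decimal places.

Paasche price index uses current-period quantities as weights.
ΣP(t=1)·Q(t=1) = 5.58×29 + 335.45×11 = 161.82 + 3689.95 = 3851.77
ΣP(t=0)·Q(t=1) = 6.88×29 + 258.70×11 = 199.52 + 2845.7 = 3045.22
Index = 3851.77 / 3045.22 × 100 = 126.4858

126.49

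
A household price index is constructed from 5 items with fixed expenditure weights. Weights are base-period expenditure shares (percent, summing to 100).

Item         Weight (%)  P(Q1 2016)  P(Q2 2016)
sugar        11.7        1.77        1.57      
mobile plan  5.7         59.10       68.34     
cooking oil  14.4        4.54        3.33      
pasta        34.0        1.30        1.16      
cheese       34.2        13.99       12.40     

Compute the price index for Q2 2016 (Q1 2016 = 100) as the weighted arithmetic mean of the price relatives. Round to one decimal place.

sugar: 11.7 × (1.57/1.77) = 11.7 × 0.887006 = 10.3780
mobile plan: 5.7 × (68.34/59.10) = 5.7 × 1.156345 = 6.5912
cooking oil: 14.4 × (3.33/4.54) = 14.4 × 0.733480 = 10.5621
pasta: 34.0 × (1.16/1.30) = 34.0 × 0.892308 = 30.3385
cheese: 34.2 × (12.40/13.99) = 34.2 × 0.886347 = 30.3131
Index = Σ wᵢ·(p₁ᵢ/p₀ᵢ) = 10.3780 + 6.5912 + 10.5621 + 30.3385 + 30.3131 = 88.1828

88.2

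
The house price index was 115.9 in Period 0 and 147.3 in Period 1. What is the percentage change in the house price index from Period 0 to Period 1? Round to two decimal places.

Change = (147.3 − 115.9) / 115.9 × 100
       = 31.4 / 115.9 × 100 = 27.0923%

27.09%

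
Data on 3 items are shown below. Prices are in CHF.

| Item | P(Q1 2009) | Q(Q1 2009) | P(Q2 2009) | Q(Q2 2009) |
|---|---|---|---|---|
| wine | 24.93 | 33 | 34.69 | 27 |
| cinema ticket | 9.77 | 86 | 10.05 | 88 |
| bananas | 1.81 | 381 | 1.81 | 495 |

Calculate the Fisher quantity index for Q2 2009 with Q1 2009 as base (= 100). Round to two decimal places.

101.95

Laspeyres component (base-period weights):
ΣP(Q1 2009)Q(Q2 2009) = 24.93×27 + 9.77×88 + 1.81×495 = 673.11 + 859.76 + 895.95 = 2428.82
ΣP(Q1 2009)Q(Q1 2009) = 24.93×33 + 9.77×86 + 1.81×381 = 822.69 + 840.22 + 689.61 = 2352.52
L = 2428.82 / 2352.52 × 100 = 103.2433
Paasche component (current-period weights):
ΣP(Q2 2009)Q(Q2 2009) = 34.69×27 + 10.05×88 + 1.81×495 = 936.63 + 884.4 + 895.95 = 2716.98
ΣP(Q2 2009)Q(Q1 2009) = 34.69×33 + 10.05×86 + 1.81×381 = 1144.77 + 864.3 + 689.61 = 2698.68
P = 2716.98 / 2698.68 × 100 = 100.6781
Fisher = √(L × P) = √(103.2433 × 100.6781) = 101.9527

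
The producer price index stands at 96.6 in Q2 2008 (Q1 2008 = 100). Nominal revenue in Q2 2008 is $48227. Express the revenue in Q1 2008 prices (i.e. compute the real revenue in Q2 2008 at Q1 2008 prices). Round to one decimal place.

49924.4

Real = Nominal ÷ (Index/100) = 48227 ÷ (96.6/100)
     = 48227 ÷ 0.966 = 49924.4306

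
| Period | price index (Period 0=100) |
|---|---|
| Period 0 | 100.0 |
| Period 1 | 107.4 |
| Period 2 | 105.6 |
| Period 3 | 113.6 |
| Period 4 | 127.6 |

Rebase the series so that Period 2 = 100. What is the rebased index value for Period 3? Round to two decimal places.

Rebased(Period 3) = 113.6 / 105.6 × 100 = 107.5758

107.58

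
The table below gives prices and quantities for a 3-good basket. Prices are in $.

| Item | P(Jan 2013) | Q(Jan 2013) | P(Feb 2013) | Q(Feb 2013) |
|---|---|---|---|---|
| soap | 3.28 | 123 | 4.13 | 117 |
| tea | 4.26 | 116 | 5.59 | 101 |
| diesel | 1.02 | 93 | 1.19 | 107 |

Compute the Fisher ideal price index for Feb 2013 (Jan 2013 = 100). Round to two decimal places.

127.48

Laspeyres component (base-period weights):
ΣP(Feb 2013)Q(Jan 2013) = 4.13×123 + 5.59×116 + 1.19×93 = 507.99 + 648.44 + 110.67 = 1267.1
ΣP(Jan 2013)Q(Jan 2013) = 3.28×123 + 4.26×116 + 1.02×93 = 403.44 + 494.16 + 94.86 = 992.46
L = 1267.1 / 992.46 × 100 = 127.6727
Paasche component (current-period weights):
ΣP(Feb 2013)Q(Feb 2013) = 4.13×117 + 5.59×101 + 1.19×107 = 483.21 + 564.59 + 127.33 = 1175.13
ΣP(Jan 2013)Q(Feb 2013) = 3.28×117 + 4.26×101 + 1.02×107 = 383.76 + 430.26 + 109.14 = 923.16
P = 1175.13 / 923.16 × 100 = 127.2943
Fisher = √(L × P) = √(127.6727 × 127.2943) = 127.4833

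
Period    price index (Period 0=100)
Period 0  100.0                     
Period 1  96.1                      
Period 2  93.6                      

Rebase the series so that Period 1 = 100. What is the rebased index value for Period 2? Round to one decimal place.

97.4

Rebased(Period 2) = 93.6 / 96.1 × 100 = 97.3985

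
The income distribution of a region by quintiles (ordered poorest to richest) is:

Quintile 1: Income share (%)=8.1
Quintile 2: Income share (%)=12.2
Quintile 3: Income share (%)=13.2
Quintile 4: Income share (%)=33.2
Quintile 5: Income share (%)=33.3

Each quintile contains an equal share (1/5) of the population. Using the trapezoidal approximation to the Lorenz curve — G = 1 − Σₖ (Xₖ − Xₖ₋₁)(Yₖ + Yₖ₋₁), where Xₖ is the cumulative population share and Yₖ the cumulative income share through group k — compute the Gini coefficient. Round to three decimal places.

Cumulative income shares Yₖ: 0.0810, 0.2030, 0.3350, 0.6670, 1.0000
Σ (Xₖ−Xₖ₋₁)(Yₖ+Yₖ₋₁) = (1/5)(0.0810+0.0000) + (1/5)(0.2030+0.0810) + (1/5)(0.3350+0.2030) + (1/5)(0.6670+0.3350) + (1/5)(1.0000+0.6670)
  = 0.0162 + 0.0568 + 0.1076 + 0.2004 + 0.3334 = 0.7144
G = 1 − 0.7144 = 0.2856

0.286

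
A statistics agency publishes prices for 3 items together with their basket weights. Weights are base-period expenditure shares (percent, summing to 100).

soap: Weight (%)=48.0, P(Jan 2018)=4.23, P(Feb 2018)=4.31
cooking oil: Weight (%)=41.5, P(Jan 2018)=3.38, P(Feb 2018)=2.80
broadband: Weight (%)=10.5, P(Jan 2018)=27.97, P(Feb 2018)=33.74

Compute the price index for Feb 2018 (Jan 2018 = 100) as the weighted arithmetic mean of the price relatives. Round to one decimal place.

96.0

soap: 48.0 × (4.31/4.23) = 48.0 × 1.018913 = 48.9078
cooking oil: 41.5 × (2.80/3.38) = 41.5 × 0.828402 = 34.3787
broadband: 10.5 × (33.74/27.97) = 10.5 × 1.206292 = 12.6661
Index = Σ wᵢ·(p₁ᵢ/p₀ᵢ) = 48.9078 + 34.3787 + 12.6661 = 95.9526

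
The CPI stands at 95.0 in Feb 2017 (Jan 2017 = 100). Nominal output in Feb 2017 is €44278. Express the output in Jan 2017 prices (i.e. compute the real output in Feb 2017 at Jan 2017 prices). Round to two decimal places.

46608.42

Real = Nominal ÷ (Index/100) = 44278 ÷ (95.0/100)
     = 44278 ÷ 0.950 = 46608.4211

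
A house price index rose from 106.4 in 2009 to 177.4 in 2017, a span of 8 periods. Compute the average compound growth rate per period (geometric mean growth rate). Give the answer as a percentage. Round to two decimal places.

Growth factor = (177.4/106.4)^(1/8) = (1.667293)^(1/8) = 1.065986
Growth rate = 1.065986 − 1 = 0.065986 = 6.5986%

6.60%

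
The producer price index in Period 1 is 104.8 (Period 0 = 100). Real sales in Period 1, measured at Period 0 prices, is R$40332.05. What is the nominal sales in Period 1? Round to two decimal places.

42267.99

Nominal = Real × (Index/100) = 40332.05 × (104.8/100)
        = 40332.05 × 1.048 = 42267.9884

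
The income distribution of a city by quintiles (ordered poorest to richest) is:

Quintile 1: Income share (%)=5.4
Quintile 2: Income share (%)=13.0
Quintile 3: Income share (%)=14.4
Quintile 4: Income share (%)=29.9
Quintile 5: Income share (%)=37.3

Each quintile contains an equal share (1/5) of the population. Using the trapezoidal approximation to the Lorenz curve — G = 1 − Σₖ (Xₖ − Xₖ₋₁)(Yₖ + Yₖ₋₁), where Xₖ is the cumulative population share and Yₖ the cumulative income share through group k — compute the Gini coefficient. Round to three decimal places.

0.323

Cumulative income shares Yₖ: 0.0540, 0.1840, 0.3280, 0.6270, 1.0000
Σ (Xₖ−Xₖ₋₁)(Yₖ+Yₖ₋₁) = (1/5)(0.0540+0.0000) + (1/5)(0.1840+0.0540) + (1/5)(0.3280+0.1840) + (1/5)(0.6270+0.3280) + (1/5)(1.0000+0.6270)
  = 0.0108 + 0.0476 + 0.1024 + 0.1910 + 0.3254 = 0.6772
G = 1 − 0.6772 = 0.3228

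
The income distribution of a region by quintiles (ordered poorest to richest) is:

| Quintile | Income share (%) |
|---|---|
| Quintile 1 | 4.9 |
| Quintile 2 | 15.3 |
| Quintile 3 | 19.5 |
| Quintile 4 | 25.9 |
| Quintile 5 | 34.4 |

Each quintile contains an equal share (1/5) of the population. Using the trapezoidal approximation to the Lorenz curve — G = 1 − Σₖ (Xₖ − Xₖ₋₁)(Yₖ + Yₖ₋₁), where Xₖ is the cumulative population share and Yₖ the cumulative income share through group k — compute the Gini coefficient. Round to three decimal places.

0.278

Cumulative income shares Yₖ: 0.0490, 0.2020, 0.3970, 0.6560, 1.0000
Σ (Xₖ−Xₖ₋₁)(Yₖ+Yₖ₋₁) = (1/5)(0.0490+0.0000) + (1/5)(0.2020+0.0490) + (1/5)(0.3970+0.2020) + (1/5)(0.6560+0.3970) + (1/5)(1.0000+0.6560)
  = 0.0098 + 0.0502 + 0.1198 + 0.2106 + 0.3312 = 0.7216
G = 1 − 0.7216 = 0.2784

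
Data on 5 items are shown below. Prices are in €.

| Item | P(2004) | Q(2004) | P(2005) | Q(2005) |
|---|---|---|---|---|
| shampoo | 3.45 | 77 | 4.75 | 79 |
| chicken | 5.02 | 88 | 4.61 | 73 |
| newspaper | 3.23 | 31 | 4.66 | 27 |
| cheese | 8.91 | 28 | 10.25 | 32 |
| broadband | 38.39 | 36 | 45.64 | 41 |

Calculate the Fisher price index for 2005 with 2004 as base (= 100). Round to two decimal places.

Laspeyres component (base-period weights):
ΣP(2005)Q(2004) = 4.75×77 + 4.61×88 + 4.66×31 + 10.25×28 + 45.64×36 = 365.75 + 405.68 + 144.46 + 287 + 1643.04 = 2845.93
ΣP(2004)Q(2004) = 3.45×77 + 5.02×88 + 3.23×31 + 8.91×28 + 38.39×36 = 265.65 + 441.76 + 100.13 + 249.48 + 1382.04 = 2439.06
L = 2845.93 / 2439.06 × 100 = 116.6814
Paasche component (current-period weights):
ΣP(2005)Q(2005) = 4.75×79 + 4.61×73 + 4.66×27 + 10.25×32 + 45.64×41 = 375.25 + 336.53 + 125.82 + 328 + 1871.24 = 3036.84
ΣP(2004)Q(2005) = 3.45×79 + 5.02×73 + 3.23×27 + 8.91×32 + 38.39×41 = 272.55 + 366.46 + 87.21 + 285.12 + 1573.99 = 2585.33
P = 3036.84 / 2585.33 × 100 = 117.4643
Fisher = √(L × P) = √(116.6814 × 117.4643) = 117.0722

117.07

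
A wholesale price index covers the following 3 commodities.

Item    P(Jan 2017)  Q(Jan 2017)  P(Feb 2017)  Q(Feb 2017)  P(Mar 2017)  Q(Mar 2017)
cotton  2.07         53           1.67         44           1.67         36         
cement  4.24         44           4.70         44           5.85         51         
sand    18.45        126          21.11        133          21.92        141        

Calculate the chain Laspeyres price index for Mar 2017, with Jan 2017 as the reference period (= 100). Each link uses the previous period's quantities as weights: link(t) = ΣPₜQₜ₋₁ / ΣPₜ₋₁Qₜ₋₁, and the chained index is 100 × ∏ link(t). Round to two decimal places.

Link Jan 2017→Feb 2017:
ΣP(Feb 2017)Q(Jan 2017) = 1.67×53 + 4.70×44 + 21.11×126 = 88.51 + 206.8 + 2659.86 = 2955.17
ΣP(Jan 2017)Q(Jan 2017) = 2.07×53 + 4.24×44 + 18.45×126 = 109.71 + 186.56 + 2324.7 = 2620.97
link = 2955.17/2620.97 = 1.127510
Link Feb 2017→Mar 2017:
ΣP(Mar 2017)Q(Feb 2017) = 1.67×44 + 5.85×44 + 21.92×133 = 73.48 + 257.4 + 2915.36 = 3246.24
ΣP(Feb 2017)Q(Feb 2017) = 1.67×44 + 4.70×44 + 21.11×133 = 73.48 + 206.8 + 2807.63 = 3087.91
link = 3246.24/3087.91 = 1.051274
Chained index = 100 × 1.127510 × 1.051274 = 118.5322

118.53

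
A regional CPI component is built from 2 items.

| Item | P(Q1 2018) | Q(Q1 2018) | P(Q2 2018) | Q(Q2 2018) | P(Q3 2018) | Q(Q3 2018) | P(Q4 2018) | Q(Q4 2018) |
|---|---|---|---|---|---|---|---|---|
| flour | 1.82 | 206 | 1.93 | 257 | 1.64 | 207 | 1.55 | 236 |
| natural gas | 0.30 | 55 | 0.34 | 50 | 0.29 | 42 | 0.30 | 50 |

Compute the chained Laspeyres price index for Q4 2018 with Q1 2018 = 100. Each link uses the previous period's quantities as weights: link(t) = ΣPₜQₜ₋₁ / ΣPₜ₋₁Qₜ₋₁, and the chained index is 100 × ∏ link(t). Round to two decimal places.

85.70

Link Q1 2018→Q2 2018:
ΣP(Q2 2018)Q(Q1 2018) = 1.93×206 + 0.34×55 = 397.58 + 18.7 = 416.28
ΣP(Q1 2018)Q(Q1 2018) = 1.82×206 + 0.30×55 = 374.92 + 16.5 = 391.42
link = 416.28/391.42 = 1.063512
Link Q2 2018→Q3 2018:
ΣP(Q3 2018)Q(Q2 2018) = 1.64×257 + 0.29×50 = 421.48 + 14.5 = 435.98
ΣP(Q2 2018)Q(Q2 2018) = 1.93×257 + 0.34×50 = 496.01 + 17 = 513.01
link = 435.98/513.01 = 0.849847
Link Q3 2018→Q4 2018:
ΣP(Q4 2018)Q(Q3 2018) = 1.55×207 + 0.30×42 = 320.85 + 12.6 = 333.45
ΣP(Q3 2018)Q(Q3 2018) = 1.64×207 + 0.29×42 = 339.48 + 12.18 = 351.66
link = 333.45/351.66 = 0.948217
Chained index = 100 × 1.063512 × 0.849847 × 0.948217 = 85.7020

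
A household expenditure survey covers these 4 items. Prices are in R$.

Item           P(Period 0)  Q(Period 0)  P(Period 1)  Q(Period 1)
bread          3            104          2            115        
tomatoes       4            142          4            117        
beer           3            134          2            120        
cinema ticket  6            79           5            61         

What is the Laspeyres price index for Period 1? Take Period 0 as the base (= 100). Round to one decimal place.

81.9

Laspeyres price index uses base-period quantities as weights.
ΣP(Period 1)·Q(Period 0) = 2×104 + 4×142 + 2×134 + 5×79 = 208 + 568 + 268 + 395 = 1439
ΣP(Period 0)·Q(Period 0) = 3×104 + 4×142 + 3×134 + 6×79 = 312 + 568 + 402 + 474 = 1756
Index = 1439 / 1756 × 100 = 81.9476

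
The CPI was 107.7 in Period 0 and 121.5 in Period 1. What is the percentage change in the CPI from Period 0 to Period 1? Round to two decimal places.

12.81%

Change = (121.5 − 107.7) / 107.7 × 100
       = 13.8 / 107.7 × 100 = 12.8134%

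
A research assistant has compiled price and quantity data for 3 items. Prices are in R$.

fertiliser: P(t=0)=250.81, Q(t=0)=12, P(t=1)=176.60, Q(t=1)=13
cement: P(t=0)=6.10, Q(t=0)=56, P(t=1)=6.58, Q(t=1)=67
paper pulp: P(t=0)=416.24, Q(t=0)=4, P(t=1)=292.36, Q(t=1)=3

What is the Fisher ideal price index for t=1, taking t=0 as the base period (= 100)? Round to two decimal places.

73.19

Laspeyres component (base-period weights):
ΣP(t=1)Q(t=0) = 176.60×12 + 6.58×56 + 292.36×4 = 2119.2 + 368.48 + 1169.44 = 3657.12
ΣP(t=0)Q(t=0) = 250.81×12 + 6.10×56 + 416.24×4 = 3009.72 + 341.6 + 1664.96 = 5016.28
L = 3657.12 / 5016.28 × 100 = 72.9050
Paasche component (current-period weights):
ΣP(t=1)Q(t=1) = 176.60×13 + 6.58×67 + 292.36×3 = 2295.8 + 440.86 + 877.08 = 3613.74
ΣP(t=0)Q(t=1) = 250.81×13 + 6.10×67 + 416.24×3 = 3260.53 + 408.7 + 1248.72 = 4917.95
P = 3613.74 / 4917.95 × 100 = 73.4806
Fisher = √(L × P) = √(72.9050 × 73.4806) = 73.1923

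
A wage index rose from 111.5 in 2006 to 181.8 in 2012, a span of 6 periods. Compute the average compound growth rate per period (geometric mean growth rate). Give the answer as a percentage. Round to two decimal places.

8.49%

Growth factor = (181.8/111.5)^(1/6) = (1.630493)^(1/6) = 1.084892
Growth rate = 1.084892 − 1 = 0.084892 = 8.4892%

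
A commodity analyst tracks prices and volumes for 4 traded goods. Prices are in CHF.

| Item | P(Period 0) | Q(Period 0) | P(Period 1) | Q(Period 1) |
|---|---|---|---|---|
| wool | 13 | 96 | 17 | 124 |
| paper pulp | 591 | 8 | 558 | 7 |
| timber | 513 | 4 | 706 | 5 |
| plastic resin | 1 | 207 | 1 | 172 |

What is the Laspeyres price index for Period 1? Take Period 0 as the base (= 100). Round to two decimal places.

Laspeyres price index uses base-period quantities as weights.
ΣP(Period 1)·Q(Period 0) = 17×96 + 558×8 + 706×4 + 1×207 = 1632 + 4464 + 2824 + 207 = 9127
ΣP(Period 0)·Q(Period 0) = 13×96 + 591×8 + 513×4 + 1×207 = 1248 + 4728 + 2052 + 207 = 8235
Index = 9127 / 8235 × 100 = 110.8318

110.83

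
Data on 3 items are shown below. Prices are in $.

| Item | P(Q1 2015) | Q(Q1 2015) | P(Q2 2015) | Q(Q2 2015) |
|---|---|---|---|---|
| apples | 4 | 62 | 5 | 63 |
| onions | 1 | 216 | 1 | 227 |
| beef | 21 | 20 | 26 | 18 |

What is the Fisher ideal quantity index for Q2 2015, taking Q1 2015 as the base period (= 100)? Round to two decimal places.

Laspeyres component (base-period weights):
ΣP(Q1 2015)Q(Q2 2015) = 4×63 + 1×227 + 21×18 = 252 + 227 + 378 = 857
ΣP(Q1 2015)Q(Q1 2015) = 4×62 + 1×216 + 21×20 = 248 + 216 + 420 = 884
L = 857 / 884 × 100 = 96.9457
Paasche component (current-period weights):
ΣP(Q2 2015)Q(Q2 2015) = 5×63 + 1×227 + 26×18 = 315 + 227 + 468 = 1010
ΣP(Q2 2015)Q(Q1 2015) = 5×62 + 1×216 + 26×20 = 310 + 216 + 520 = 1046
P = 1010 / 1046 × 100 = 96.5583
Fisher = √(L × P) = √(96.9457 × 96.5583) = 96.7518

96.75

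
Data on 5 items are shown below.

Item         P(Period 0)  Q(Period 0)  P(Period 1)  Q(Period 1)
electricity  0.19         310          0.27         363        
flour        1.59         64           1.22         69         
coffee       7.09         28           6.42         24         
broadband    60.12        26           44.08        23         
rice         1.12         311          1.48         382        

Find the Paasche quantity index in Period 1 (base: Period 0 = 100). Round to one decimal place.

98.3

Paasche quantity index uses current-period prices as weights.
ΣP(Period 1)·Q(Period 1) = 0.27×363 + 1.22×69 + 6.42×24 + 44.08×23 + 1.48×382 = 98.01 + 84.18 + 154.08 + 1013.84 + 565.36 = 1915.47
ΣP(Period 1)·Q(Period 0) = 0.27×310 + 1.22×64 + 6.42×28 + 44.08×26 + 1.48×311 = 83.7 + 78.08 + 179.76 + 1146.08 + 460.28 = 1947.9
Index = 1915.47 / 1947.9 × 100 = 98.3351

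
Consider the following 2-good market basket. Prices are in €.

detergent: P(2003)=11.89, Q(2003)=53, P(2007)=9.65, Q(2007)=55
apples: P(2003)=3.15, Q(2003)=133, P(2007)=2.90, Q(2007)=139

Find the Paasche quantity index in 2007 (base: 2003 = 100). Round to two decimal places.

Paasche quantity index uses current-period prices as weights.
ΣP(2007)·Q(2007) = 9.65×55 + 2.90×139 = 530.75 + 403.1 = 933.85
ΣP(2007)·Q(2003) = 9.65×53 + 2.90×133 = 511.45 + 385.7 = 897.15
Index = 933.85 / 897.15 × 100 = 104.0907

104.09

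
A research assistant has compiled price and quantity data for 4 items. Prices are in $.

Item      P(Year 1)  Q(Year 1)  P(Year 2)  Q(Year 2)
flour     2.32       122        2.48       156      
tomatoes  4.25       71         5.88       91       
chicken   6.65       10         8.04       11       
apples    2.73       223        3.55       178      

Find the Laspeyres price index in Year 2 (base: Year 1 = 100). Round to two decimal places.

126.35

Laspeyres price index uses base-period quantities as weights.
ΣP(Year 2)·Q(Year 1) = 2.48×122 + 5.88×71 + 8.04×10 + 3.55×223 = 302.56 + 417.48 + 80.4 + 791.65 = 1592.09
ΣP(Year 1)·Q(Year 1) = 2.32×122 + 4.25×71 + 6.65×10 + 2.73×223 = 283.04 + 301.75 + 66.5 + 608.79 = 1260.08
Index = 1592.09 / 1260.08 × 100 = 126.3483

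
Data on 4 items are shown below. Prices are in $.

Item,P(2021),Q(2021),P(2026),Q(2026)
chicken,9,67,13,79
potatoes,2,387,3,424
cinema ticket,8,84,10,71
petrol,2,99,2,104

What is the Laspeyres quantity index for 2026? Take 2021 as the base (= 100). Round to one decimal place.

103.9

Laspeyres quantity index uses base-period prices as weights.
ΣP(2021)·Q(2026) = 9×79 + 2×424 + 8×71 + 2×104 = 711 + 848 + 568 + 208 = 2335
ΣP(2021)·Q(2021) = 9×67 + 2×387 + 8×84 + 2×99 = 603 + 774 + 672 + 198 = 2247
Index = 2335 / 2247 × 100 = 103.9163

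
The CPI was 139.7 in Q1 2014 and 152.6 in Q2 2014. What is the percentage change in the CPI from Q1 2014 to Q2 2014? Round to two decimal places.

9.23%

Change = (152.6 − 139.7) / 139.7 × 100
       = 12.9 / 139.7 × 100 = 9.2341%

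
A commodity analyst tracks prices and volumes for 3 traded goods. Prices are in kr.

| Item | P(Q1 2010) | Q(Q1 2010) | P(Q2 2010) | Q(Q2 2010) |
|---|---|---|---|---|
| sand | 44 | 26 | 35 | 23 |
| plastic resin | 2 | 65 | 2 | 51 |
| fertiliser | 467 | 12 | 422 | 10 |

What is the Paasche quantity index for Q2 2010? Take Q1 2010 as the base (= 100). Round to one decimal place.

Paasche quantity index uses current-period prices as weights.
ΣP(Q2 2010)·Q(Q2 2010) = 35×23 + 2×51 + 422×10 = 805 + 102 + 4220 = 5127
ΣP(Q2 2010)·Q(Q1 2010) = 35×26 + 2×65 + 422×12 = 910 + 130 + 5064 = 6104
Index = 5127 / 6104 × 100 = 83.9941

84.0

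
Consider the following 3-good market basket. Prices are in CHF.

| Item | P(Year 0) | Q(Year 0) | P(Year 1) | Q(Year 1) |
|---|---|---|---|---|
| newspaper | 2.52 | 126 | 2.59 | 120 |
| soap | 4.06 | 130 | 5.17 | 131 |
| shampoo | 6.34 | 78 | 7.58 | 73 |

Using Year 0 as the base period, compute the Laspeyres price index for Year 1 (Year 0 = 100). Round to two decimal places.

118.65

Laspeyres price index uses base-period quantities as weights.
ΣP(Year 1)·Q(Year 0) = 2.59×126 + 5.17×130 + 7.58×78 = 326.34 + 672.1 + 591.24 = 1589.68
ΣP(Year 0)·Q(Year 0) = 2.52×126 + 4.06×130 + 6.34×78 = 317.52 + 527.8 + 494.52 = 1339.84
Index = 1589.68 / 1339.84 × 100 = 118.6470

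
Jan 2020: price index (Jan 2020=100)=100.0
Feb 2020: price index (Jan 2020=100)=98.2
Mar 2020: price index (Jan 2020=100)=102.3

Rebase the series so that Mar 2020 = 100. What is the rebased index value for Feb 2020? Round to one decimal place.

Rebased(Feb 2020) = 98.2 / 102.3 × 100 = 95.9922

96.0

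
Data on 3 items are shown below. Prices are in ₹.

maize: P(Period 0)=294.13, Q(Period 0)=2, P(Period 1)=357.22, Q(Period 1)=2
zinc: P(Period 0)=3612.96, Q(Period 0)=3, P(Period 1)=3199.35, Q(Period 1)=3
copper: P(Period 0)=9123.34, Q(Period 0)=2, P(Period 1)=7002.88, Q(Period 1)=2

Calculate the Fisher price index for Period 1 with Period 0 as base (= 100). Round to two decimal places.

Laspeyres component (base-period weights):
ΣP(Period 1)Q(Period 0) = 357.22×2 + 3199.35×3 + 7002.88×2 = 714.44 + 9598.05 + 14005.76 = 24318.25
ΣP(Period 0)Q(Period 0) = 294.13×2 + 3612.96×3 + 9123.34×2 = 588.26 + 10838.88 + 18246.68 = 29673.82
L = 24318.25 / 29673.82 × 100 = 81.9519
Paasche component (current-period weights):
ΣP(Period 1)Q(Period 1) = 357.22×2 + 3199.35×3 + 7002.88×2 = 714.44 + 9598.05 + 14005.76 = 24318.25
ΣP(Period 0)Q(Period 1) = 294.13×2 + 3612.96×3 + 9123.34×2 = 588.26 + 10838.88 + 18246.68 = 29673.82
P = 24318.25 / 29673.82 × 100 = 81.9519
Fisher = √(L × P) = √(81.9519 × 81.9519) = 81.9519

81.95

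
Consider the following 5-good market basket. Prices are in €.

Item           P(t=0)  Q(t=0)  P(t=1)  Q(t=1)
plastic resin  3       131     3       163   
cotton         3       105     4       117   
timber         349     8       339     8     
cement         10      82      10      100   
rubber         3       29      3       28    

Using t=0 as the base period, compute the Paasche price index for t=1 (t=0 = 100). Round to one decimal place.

Paasche price index uses current-period quantities as weights.
ΣP(t=1)·Q(t=1) = 3×163 + 4×117 + 339×8 + 10×100 + 3×28 = 489 + 468 + 2712 + 1000 + 84 = 4753
ΣP(t=0)·Q(t=1) = 3×163 + 3×117 + 349×8 + 10×100 + 3×28 = 489 + 351 + 2792 + 1000 + 84 = 4716
Index = 4753 / 4716 × 100 = 100.7846

100.8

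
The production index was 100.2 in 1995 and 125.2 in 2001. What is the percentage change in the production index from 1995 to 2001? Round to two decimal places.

24.95%

Change = (125.2 − 100.2) / 100.2 × 100
       = 25.0 / 100.2 × 100 = 24.9501%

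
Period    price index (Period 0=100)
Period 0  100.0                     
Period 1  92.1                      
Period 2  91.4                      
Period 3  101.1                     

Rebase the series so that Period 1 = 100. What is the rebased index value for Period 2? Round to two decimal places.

Rebased(Period 2) = 91.4 / 92.1 × 100 = 99.2400

99.24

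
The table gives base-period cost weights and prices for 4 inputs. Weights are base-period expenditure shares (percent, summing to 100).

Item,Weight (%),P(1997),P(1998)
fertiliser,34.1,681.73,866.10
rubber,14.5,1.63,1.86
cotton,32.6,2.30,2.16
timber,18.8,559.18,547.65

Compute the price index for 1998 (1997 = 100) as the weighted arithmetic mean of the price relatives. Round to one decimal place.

fertiliser: 34.1 × (866.10/681.73) = 34.1 × 1.270444 = 43.3222
rubber: 14.5 × (1.86/1.63) = 14.5 × 1.141104 = 16.5460
cotton: 32.6 × (2.16/2.30) = 32.6 × 0.939130 = 30.6157
timber: 18.8 × (547.65/559.18) = 18.8 × 0.979381 = 18.4124
Index = Σ wᵢ·(p₁ᵢ/p₀ᵢ) = 43.3222 + 16.5460 + 30.6157 + 18.4124 = 108.8962

108.9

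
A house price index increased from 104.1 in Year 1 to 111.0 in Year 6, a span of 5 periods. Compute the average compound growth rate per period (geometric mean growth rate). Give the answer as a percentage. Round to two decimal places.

Growth factor = (111.0/104.1)^(1/5) = (1.066282)^(1/5) = 1.012918
Growth rate = 1.012918 − 1 = 0.012918 = 1.2918%

1.29%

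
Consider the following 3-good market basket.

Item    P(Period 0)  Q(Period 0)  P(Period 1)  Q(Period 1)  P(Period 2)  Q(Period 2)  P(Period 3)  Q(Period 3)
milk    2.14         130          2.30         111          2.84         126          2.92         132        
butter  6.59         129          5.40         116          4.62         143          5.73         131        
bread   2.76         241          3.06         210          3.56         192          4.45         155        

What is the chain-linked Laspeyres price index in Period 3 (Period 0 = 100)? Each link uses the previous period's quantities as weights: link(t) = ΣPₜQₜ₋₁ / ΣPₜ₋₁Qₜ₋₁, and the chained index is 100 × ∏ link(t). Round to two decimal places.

121.58

Link Period 0→Period 1:
ΣP(Period 1)Q(Period 0) = 2.30×130 + 5.40×129 + 3.06×241 = 299 + 696.6 + 737.46 = 1733.06
ΣP(Period 0)Q(Period 0) = 2.14×130 + 6.59×129 + 2.76×241 = 278.2 + 850.11 + 665.16 = 1793.47
link = 1733.06/1793.47 = 0.966317
Link Period 1→Period 2:
ΣP(Period 2)Q(Period 1) = 2.84×111 + 4.62×116 + 3.56×210 = 315.24 + 535.92 + 747.6 = 1598.76
ΣP(Period 1)Q(Period 1) = 2.30×111 + 5.40×116 + 3.06×210 = 255.3 + 626.4 + 642.6 = 1524.3
link = 1598.76/1524.3 = 1.048849
Link Period 2→Period 3:
ΣP(Period 3)Q(Period 2) = 2.92×126 + 5.73×143 + 4.45×192 = 367.92 + 819.39 + 854.4 = 2041.71
ΣP(Period 2)Q(Period 2) = 2.84×126 + 4.62×143 + 3.56×192 = 357.84 + 660.66 + 683.52 = 1702.02
link = 2041.71/1702.02 = 1.199580
Chained index = 100 × 0.966317 × 1.048849 × 1.199580 = 121.5799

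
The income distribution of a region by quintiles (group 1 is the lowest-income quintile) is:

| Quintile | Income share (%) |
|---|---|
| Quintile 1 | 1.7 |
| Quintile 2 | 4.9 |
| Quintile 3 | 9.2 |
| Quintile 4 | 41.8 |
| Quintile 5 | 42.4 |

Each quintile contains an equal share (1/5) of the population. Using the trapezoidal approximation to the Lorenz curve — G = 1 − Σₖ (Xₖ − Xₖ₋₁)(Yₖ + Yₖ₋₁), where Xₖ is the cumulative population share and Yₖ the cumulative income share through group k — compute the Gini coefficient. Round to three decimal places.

Cumulative income shares Yₖ: 0.0170, 0.0660, 0.1580, 0.5760, 1.0000
Σ (Xₖ−Xₖ₋₁)(Yₖ+Yₖ₋₁) = (1/5)(0.0170+0.0000) + (1/5)(0.0660+0.0170) + (1/5)(0.1580+0.0660) + (1/5)(0.5760+0.1580) + (1/5)(1.0000+0.5760)
  = 0.0034 + 0.0166 + 0.0448 + 0.1468 + 0.3152 = 0.5268
G = 1 − 0.5268 = 0.4732

0.473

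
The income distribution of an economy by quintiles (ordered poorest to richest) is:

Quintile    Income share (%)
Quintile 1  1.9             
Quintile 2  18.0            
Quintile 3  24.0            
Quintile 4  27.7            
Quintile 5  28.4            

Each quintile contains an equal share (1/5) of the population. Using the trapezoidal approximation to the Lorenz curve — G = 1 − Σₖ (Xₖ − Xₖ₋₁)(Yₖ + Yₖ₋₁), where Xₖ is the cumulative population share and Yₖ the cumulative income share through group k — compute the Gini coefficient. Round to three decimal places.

Cumulative income shares Yₖ: 0.0190, 0.1990, 0.4390, 0.7160, 1.0000
Σ (Xₖ−Xₖ₋₁)(Yₖ+Yₖ₋₁) = (1/5)(0.0190+0.0000) + (1/5)(0.1990+0.0190) + (1/5)(0.4390+0.1990) + (1/5)(0.7160+0.4390) + (1/5)(1.0000+0.7160)
  = 0.0038 + 0.0436 + 0.1276 + 0.2310 + 0.3432 = 0.7492
G = 1 − 0.7492 = 0.2508

0.251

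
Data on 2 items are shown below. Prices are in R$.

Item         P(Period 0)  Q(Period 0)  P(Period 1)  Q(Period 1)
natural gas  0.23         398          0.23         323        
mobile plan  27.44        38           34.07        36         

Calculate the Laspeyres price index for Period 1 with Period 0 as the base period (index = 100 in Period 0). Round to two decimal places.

122.21

Laspeyres price index uses base-period quantities as weights.
ΣP(Period 1)·Q(Period 0) = 0.23×398 + 34.07×38 = 91.54 + 1294.66 = 1386.2
ΣP(Period 0)·Q(Period 0) = 0.23×398 + 27.44×38 = 91.54 + 1042.72 = 1134.26
Index = 1386.2 / 1134.26 × 100 = 122.2118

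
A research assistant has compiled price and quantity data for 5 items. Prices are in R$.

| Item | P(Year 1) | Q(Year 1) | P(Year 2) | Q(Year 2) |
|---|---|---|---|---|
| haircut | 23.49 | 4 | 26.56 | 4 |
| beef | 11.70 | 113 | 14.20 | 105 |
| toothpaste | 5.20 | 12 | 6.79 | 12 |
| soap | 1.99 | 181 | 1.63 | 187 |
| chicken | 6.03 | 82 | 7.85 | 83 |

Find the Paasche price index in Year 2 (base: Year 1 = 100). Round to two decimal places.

Paasche price index uses current-period quantities as weights.
ΣP(Year 2)·Q(Year 2) = 26.56×4 + 14.20×105 + 6.79×12 + 1.63×187 + 7.85×83 = 106.24 + 1491 + 81.48 + 304.81 + 651.55 = 2635.08
ΣP(Year 1)·Q(Year 2) = 23.49×4 + 11.70×105 + 5.20×12 + 1.99×187 + 6.03×83 = 93.96 + 1228.5 + 62.4 + 372.13 + 500.49 = 2257.48
Index = 2635.08 / 2257.48 × 100 = 116.7266

116.73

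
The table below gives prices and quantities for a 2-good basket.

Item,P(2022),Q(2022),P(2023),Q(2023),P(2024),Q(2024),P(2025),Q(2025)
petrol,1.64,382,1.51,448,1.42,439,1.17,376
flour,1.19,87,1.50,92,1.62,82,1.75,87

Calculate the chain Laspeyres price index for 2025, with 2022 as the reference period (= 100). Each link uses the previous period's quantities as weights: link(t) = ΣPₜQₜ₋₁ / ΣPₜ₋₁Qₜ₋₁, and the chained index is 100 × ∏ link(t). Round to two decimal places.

Link 2022→2023:
ΣP(2023)Q(2022) = 1.51×382 + 1.50×87 = 576.82 + 130.5 = 707.32
ΣP(2022)Q(2022) = 1.64×382 + 1.19×87 = 626.48 + 103.53 = 730.01
link = 707.32/730.01 = 0.968918
Link 2023→2024:
ΣP(2024)Q(2023) = 1.42×448 + 1.62×92 = 636.16 + 149.04 = 785.2
ΣP(2023)Q(2023) = 1.51×448 + 1.50×92 = 676.48 + 138 = 814.48
link = 785.2/814.48 = 0.964051
Link 2024→2025:
ΣP(2025)Q(2024) = 1.17×439 + 1.75×82 = 513.63 + 143.5 = 657.13
ΣP(2024)Q(2024) = 1.42×439 + 1.62×82 = 623.38 + 132.84 = 756.22
link = 657.13/756.22 = 0.868967
Chained index = 100 × 0.968918 × 0.964051 × 0.868967 = 81.1690

81.17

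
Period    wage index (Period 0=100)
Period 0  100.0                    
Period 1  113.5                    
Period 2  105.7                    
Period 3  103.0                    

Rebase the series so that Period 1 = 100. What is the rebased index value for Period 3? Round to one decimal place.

Rebased(Period 3) = 103.0 / 113.5 × 100 = 90.7489

90.7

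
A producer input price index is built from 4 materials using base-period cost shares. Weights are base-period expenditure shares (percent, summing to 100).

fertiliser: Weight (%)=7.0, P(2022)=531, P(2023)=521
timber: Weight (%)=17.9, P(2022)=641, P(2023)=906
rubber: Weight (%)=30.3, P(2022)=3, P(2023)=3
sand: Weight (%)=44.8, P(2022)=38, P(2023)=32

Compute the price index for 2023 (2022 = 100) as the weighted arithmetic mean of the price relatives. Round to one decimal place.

100.2

fertiliser: 7.0 × (521/531) = 7.0 × 0.981168 = 6.8682
timber: 17.9 × (906/641) = 17.9 × 1.413417 = 25.3002
rubber: 30.3 × (3/3) = 30.3 × 1.000000 = 30.3000
sand: 44.8 × (32/38) = 44.8 × 0.842105 = 37.7263
Index = Σ wᵢ·(p₁ᵢ/p₀ᵢ) = 6.8682 + 25.3002 + 30.3000 + 37.7263 = 100.1946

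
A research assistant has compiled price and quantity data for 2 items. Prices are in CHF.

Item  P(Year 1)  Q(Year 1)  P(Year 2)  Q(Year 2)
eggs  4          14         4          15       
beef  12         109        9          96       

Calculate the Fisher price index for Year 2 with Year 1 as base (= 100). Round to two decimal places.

Laspeyres component (base-period weights):
ΣP(Year 2)Q(Year 1) = 4×14 + 9×109 = 56 + 981 = 1037
ΣP(Year 1)Q(Year 1) = 4×14 + 12×109 = 56 + 1308 = 1364
L = 1037 / 1364 × 100 = 76.0264
Paasche component (current-period weights):
ΣP(Year 2)Q(Year 2) = 4×15 + 9×96 = 60 + 864 = 924
ΣP(Year 1)Q(Year 2) = 4×15 + 12×96 = 60 + 1152 = 1212
P = 924 / 1212 × 100 = 76.2376
Fisher = √(L × P) = √(76.0264 × 76.2376) = 76.1319

76.13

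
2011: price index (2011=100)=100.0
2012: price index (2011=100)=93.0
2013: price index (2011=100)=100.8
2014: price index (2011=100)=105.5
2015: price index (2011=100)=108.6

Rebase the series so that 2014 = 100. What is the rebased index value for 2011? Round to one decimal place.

Rebased(2011) = 100.0 / 105.5 × 100 = 94.7867

94.8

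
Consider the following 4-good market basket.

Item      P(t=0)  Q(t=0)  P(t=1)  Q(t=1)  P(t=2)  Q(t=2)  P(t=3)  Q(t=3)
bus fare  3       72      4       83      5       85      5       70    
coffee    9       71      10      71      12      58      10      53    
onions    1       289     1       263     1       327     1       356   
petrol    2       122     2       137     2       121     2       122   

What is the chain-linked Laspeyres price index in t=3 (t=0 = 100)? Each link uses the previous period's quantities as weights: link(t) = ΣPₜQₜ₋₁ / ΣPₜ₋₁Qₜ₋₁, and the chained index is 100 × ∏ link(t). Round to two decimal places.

117.37

Link t=0→t=1:
ΣP(t=1)Q(t=0) = 4×72 + 10×71 + 1×289 + 2×122 = 288 + 710 + 289 + 244 = 1531
ΣP(t=0)Q(t=0) = 3×72 + 9×71 + 1×289 + 2×122 = 216 + 639 + 289 + 244 = 1388
link = 1531/1388 = 1.103026
Link t=1→t=2:
ΣP(t=2)Q(t=1) = 5×83 + 12×71 + 1×263 + 2×137 = 415 + 852 + 263 + 274 = 1804
ΣP(t=1)Q(t=1) = 4×83 + 10×71 + 1×263 + 2×137 = 332 + 710 + 263 + 274 = 1579
link = 1804/1579 = 1.142495
Link t=2→t=3:
ΣP(t=3)Q(t=2) = 5×85 + 10×58 + 1×327 + 2×121 = 425 + 580 + 327 + 242 = 1574
ΣP(t=2)Q(t=2) = 5×85 + 12×58 + 1×327 + 2×121 = 425 + 696 + 327 + 242 = 1690
link = 1574/1690 = 0.931361
Chained index = 100 × 1.103026 × 1.142495 × 0.931361 = 117.3703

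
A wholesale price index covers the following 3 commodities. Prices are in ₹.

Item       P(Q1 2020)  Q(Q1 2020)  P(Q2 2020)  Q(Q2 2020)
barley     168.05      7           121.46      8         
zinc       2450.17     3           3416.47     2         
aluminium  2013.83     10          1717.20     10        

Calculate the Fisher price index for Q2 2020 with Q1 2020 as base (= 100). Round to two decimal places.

Laspeyres component (base-period weights):
ΣP(Q2 2020)Q(Q1 2020) = 121.46×7 + 3416.47×3 + 1717.20×10 = 850.22 + 10249.41 + 17172 = 28271.63
ΣP(Q1 2020)Q(Q1 2020) = 168.05×7 + 2450.17×3 + 2013.83×10 = 1176.35 + 7350.51 + 20138.3 = 28665.16
L = 28271.63 / 28665.16 × 100 = 98.6271
Paasche component (current-period weights):
ΣP(Q2 2020)Q(Q2 2020) = 121.46×8 + 3416.47×2 + 1717.20×10 = 971.68 + 6832.94 + 17172 = 24976.62
ΣP(Q1 2020)Q(Q2 2020) = 168.05×8 + 2450.17×2 + 2013.83×10 = 1344.4 + 4900.34 + 20138.3 = 26383.04
P = 24976.62 / 26383.04 × 100 = 94.6692
Fisher = √(L × P) = √(98.6271 × 94.6692) = 96.6279

96.63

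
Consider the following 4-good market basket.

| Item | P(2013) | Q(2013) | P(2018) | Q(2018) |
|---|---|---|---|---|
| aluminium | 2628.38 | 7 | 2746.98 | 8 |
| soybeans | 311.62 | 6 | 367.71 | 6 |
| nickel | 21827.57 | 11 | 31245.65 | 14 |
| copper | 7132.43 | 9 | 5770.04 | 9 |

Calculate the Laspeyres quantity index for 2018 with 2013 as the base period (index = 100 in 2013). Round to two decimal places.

120.99

Laspeyres quantity index uses base-period prices as weights.
ΣP(2013)·Q(2018) = 2628.38×8 + 311.62×6 + 21827.57×14 + 7132.43×9 = 21027.04 + 1869.72 + 305585.98 + 64191.87 = 392674.61
ΣP(2013)·Q(2013) = 2628.38×7 + 311.62×6 + 21827.57×11 + 7132.43×9 = 18398.66 + 1869.72 + 240103.27 + 64191.87 = 324563.52
Index = 392674.61 / 324563.52 × 100 = 120.9854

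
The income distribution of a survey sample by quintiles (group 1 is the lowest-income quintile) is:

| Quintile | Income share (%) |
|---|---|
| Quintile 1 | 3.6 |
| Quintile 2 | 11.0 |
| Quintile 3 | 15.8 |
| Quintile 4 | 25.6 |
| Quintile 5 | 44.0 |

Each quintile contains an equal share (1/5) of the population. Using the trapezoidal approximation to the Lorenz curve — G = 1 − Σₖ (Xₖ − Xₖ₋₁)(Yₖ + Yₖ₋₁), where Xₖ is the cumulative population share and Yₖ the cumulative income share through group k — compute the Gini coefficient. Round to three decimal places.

0.382

Cumulative income shares Yₖ: 0.0360, 0.1460, 0.3040, 0.5600, 1.0000
Σ (Xₖ−Xₖ₋₁)(Yₖ+Yₖ₋₁) = (1/5)(0.0360+0.0000) + (1/5)(0.1460+0.0360) + (1/5)(0.3040+0.1460) + (1/5)(0.5600+0.3040) + (1/5)(1.0000+0.5600)
  = 0.0072 + 0.0364 + 0.0900 + 0.1728 + 0.3120 = 0.6184
G = 1 − 0.6184 = 0.3816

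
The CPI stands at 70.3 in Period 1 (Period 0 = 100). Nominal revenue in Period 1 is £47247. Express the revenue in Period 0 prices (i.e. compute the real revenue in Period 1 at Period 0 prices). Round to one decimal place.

67207.7

Real = Nominal ÷ (Index/100) = 47247 ÷ (70.3/100)
     = 47247 ÷ 0.703 = 67207.6814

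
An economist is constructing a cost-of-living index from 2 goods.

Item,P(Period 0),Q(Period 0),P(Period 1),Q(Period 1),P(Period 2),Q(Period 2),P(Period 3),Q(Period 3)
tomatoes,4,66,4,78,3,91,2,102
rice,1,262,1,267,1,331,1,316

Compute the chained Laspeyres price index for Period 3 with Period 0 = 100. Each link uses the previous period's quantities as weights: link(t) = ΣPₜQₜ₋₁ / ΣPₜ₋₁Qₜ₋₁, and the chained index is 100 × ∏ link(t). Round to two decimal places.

Link Period 0→Period 1:
ΣP(Period 1)Q(Period 0) = 4×66 + 1×262 = 264 + 262 = 526
ΣP(Period 0)Q(Period 0) = 4×66 + 1×262 = 264 + 262 = 526
link = 526/526 = 1.000000
Link Period 1→Period 2:
ΣP(Period 2)Q(Period 1) = 3×78 + 1×267 = 234 + 267 = 501
ΣP(Period 1)Q(Period 1) = 4×78 + 1×267 = 312 + 267 = 579
link = 501/579 = 0.865285
Link Period 2→Period 3:
ΣP(Period 3)Q(Period 2) = 2×91 + 1×331 = 182 + 331 = 513
ΣP(Period 2)Q(Period 2) = 3×91 + 1×331 = 273 + 331 = 604
link = 513/604 = 0.849338
Chained index = 100 × 1.000000 × 0.865285 × 0.849338 = 73.4919

73.49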